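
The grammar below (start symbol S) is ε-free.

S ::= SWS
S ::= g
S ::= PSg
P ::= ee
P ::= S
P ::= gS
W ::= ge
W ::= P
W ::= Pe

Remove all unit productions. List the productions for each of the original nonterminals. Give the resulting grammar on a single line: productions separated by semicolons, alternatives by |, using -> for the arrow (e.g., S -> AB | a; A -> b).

S -> g | PSg | SWS; P -> g | ee | gS | PSg | SWS; W -> g | Pe | ee | gS | ge | PSg | SWS

Unit productions: P->S, W->P.
Unit pairs (A ⇒* B via units): (P,S), (W,P), (W,S).
S: inherits non-unit rules of {S} → PSg | SWS | g.
P: inherits non-unit rules of {P, S} → PSg | SWS | ee | g | gS.
W: inherits non-unit rules of {P, S, W} → PSg | Pe | SWS | ee | g | gS | ge.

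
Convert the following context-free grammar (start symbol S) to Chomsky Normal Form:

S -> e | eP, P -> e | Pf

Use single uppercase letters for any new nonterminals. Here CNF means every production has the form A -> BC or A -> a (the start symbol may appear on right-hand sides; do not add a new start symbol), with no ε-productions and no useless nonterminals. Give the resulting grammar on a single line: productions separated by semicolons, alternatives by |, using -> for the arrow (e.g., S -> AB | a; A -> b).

S -> e | BP; A -> f; B -> e; P -> e | PA

No ε-productions.
No unit productions to eliminate.
TERM: introduce B -> e, A -> f and substitute in every rule of length ≥2.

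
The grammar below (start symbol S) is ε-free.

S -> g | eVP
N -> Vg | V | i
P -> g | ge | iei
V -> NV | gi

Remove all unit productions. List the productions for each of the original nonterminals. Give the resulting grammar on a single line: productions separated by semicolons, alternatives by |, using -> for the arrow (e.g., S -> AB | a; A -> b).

S -> g | eVP; N -> i | NV | Vg | gi; P -> g | ge | iei; V -> NV | gi

Unit productions: N->V.
Unit pairs (A ⇒* B via units): (N,V).
S: inherits non-unit rules of {S} → eVP | g.
N: inherits non-unit rules of {N, V} → NV | Vg | gi | i.
P: inherits non-unit rules of {P} → g | ge | iei.
V: inherits non-unit rules of {V} → NV | gi.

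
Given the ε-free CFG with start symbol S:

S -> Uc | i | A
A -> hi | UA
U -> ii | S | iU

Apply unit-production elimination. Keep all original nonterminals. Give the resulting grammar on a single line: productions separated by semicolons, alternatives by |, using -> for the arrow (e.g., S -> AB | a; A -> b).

S -> i | UA | Uc | hi; A -> UA | hi; U -> i | UA | Uc | hi | iU | ii

Unit productions: S->A, U->S.
Unit pairs (A ⇒* B via units): (S,A), (U,A), (U,S).
S: inherits non-unit rules of {A, S} → UA | Uc | hi | i.
A: inherits non-unit rules of {A} → UA | hi.
U: inherits non-unit rules of {A, S, U} → UA | Uc | hi | i | iU | ii.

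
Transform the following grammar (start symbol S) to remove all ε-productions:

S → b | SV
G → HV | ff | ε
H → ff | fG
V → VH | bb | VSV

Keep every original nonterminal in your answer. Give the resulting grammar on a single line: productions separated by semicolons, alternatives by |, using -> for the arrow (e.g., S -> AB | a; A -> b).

S -> b | SV; G -> HV | ff; H -> f | fG | ff; V -> VH | bb | VSV

Nullable set: {G}.
Drop G -> ε.
H -> fG: G nullable, giving f | fG.
Unchanged (no nullable symbols): S -> SV; S -> b; G -> HV; G -> ff; H -> ff; V -> VH; V -> VSV; V -> bb.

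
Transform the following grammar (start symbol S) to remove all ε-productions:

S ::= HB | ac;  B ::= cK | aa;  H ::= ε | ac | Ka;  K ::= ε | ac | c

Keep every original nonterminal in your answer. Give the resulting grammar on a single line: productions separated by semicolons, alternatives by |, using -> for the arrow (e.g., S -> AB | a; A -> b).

Nullable set: {H, K}.
S -> HB: H nullable, giving B | HB.
B -> cK: K nullable, giving c | cK.
Drop H -> ε.
H -> Ka: K nullable, giving Ka | a.
Drop K -> ε.
Unchanged (no nullable symbols): S -> ac; B -> aa; H -> ac; K -> ac; K -> c.

S -> B | HB | ac; B -> c | aa | cK; H -> a | Ka | ac; K -> c | ac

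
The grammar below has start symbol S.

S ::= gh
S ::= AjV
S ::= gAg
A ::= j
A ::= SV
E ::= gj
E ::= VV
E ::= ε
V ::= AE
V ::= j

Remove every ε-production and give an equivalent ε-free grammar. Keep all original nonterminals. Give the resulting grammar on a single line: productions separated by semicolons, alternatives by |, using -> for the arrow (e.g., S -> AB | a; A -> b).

S -> gh | AjV | gAg; A -> j | SV; E -> VV | gj; V -> A | j | AE

Nullable set: {E}.
Drop E -> ε.
V -> AE: E nullable, giving A | AE.
Unchanged (no nullable symbols): S -> AjV; S -> gAg; S -> gh; A -> SV; A -> j; E -> VV; E -> gj; V -> j.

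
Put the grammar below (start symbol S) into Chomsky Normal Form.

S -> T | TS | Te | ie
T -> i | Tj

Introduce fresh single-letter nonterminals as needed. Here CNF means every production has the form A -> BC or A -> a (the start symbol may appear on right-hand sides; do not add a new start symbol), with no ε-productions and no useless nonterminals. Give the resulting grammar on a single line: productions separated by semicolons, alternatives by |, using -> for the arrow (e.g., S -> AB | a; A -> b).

S -> i | CA | TA | TB | TS; A -> e; B -> j; C -> i; T -> i | TB

No ε-productions.
After unit-elimination: S -> i | TS | Te | Tj | ie; T -> i | Tj.
TERM: introduce A -> e, C -> i, B -> j and substitute in every rule of length ≥2.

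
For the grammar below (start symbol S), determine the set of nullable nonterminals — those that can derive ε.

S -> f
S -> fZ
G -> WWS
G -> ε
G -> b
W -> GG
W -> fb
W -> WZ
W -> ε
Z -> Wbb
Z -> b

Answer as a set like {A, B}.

{G, W}

Directly nullable (have an ε-rule): {G, W}.
Not nullable: S, Z — each has a terminal in every rule's right-hand side or depends on a non-nullable symbol.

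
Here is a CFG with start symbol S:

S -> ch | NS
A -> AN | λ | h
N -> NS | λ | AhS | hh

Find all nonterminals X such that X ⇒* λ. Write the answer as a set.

{A, N}

Directly nullable (have an ε-rule): {A, N}.
Not nullable: S — each has a terminal in every rule's right-hand side or depends on a non-nullable symbol.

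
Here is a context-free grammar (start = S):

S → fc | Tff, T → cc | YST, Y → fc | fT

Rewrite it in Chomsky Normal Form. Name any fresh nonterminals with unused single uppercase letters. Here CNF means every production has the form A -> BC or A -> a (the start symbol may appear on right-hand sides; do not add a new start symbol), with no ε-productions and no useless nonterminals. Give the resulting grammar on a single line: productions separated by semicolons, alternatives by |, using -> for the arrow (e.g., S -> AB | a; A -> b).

S -> AB | TC; A -> f; B -> c; C -> AA; D -> ST; T -> BB | YD; Y -> AB | AT

No ε-productions.
No unit productions to eliminate.
TERM: introduce B -> c, A -> f and substitute in every rule of length ≥2.
BIN: S -> TAA becomes S -> TC, C -> AA; T -> YST becomes T -> YD, D -> ST.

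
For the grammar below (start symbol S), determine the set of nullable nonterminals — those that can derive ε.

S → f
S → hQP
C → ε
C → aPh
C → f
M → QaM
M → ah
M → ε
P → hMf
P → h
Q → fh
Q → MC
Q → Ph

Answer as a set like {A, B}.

{C, M, Q}

Directly nullable (have an ε-rule): {C, M}.
Q is nullable via Q -> MC (every symbol on the right is already known nullable).
Not nullable: P, S — each has a terminal in every rule's right-hand side or depends on a non-nullable symbol.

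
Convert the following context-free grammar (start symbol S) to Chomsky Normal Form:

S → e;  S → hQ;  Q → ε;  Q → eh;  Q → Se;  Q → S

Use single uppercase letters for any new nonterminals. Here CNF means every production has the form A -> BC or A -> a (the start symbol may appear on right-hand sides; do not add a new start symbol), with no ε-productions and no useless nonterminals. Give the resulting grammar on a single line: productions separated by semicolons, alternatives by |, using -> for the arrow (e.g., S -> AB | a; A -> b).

S -> e | h | BQ; A -> e; B -> h; Q -> e | h | AB | BQ | SA

Nullable: {Q}; after ε-elimination: S -> e | h | hQ; Q -> S | Se | eh.
After unit-elimination: S -> e | h | hQ; Q -> e | h | Se | eh | hQ.
TERM: introduce A -> e, B -> h and substitute in every rule of length ≥2.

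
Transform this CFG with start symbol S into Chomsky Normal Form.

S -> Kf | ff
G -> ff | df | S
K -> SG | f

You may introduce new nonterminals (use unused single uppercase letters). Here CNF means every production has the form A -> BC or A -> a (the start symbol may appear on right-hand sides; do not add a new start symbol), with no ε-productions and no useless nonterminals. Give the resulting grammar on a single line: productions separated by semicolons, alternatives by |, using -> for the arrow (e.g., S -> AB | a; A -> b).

No ε-productions.
After unit-elimination: S -> Kf | ff; G -> Kf | df | ff; K -> f | SG.
TERM: introduce B -> d, A -> f and substitute in every rule of length ≥2.

S -> AA | KA; A -> f; B -> d; G -> AA | BA | KA; K -> f | SG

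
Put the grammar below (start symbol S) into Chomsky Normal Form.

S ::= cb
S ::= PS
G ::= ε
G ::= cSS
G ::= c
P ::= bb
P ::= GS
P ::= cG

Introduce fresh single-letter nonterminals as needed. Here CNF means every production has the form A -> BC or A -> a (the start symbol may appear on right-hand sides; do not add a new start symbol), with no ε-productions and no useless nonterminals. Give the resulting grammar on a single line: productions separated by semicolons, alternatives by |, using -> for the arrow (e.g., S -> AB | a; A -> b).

S -> AB | PS; A -> c; B -> b; C -> SS; G -> c | AC; P -> c | AB | AG | BB | GS | PS

Nullable: {G}; after ε-elimination: S -> PS | cb; G -> c | cSS; P -> S | c | GS | bb | cG.
After unit-elimination: S -> PS | cb; G -> c | cSS; P -> c | GS | PS | bb | cG | cb.
TERM: introduce B -> b, A -> c and substitute in every rule of length ≥2.
BIN: G -> ASS becomes G -> AC, C -> SS.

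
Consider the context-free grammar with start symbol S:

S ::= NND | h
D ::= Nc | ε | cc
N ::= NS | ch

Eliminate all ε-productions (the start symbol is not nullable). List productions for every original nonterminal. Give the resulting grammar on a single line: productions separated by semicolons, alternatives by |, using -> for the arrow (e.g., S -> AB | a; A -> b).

Nullable set: {D}.
S -> NND: D nullable, giving NN | NND.
Drop D -> ε.
Unchanged (no nullable symbols): S -> h; D -> Nc; D -> cc; N -> NS; N -> ch.

S -> h | NN | NND; D -> Nc | cc; N -> NS | ch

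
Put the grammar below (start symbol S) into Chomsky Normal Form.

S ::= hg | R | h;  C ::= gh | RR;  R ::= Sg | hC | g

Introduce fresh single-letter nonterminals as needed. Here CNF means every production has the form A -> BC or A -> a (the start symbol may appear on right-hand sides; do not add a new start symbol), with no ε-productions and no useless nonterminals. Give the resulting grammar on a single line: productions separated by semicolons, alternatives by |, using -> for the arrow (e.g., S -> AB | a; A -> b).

No ε-productions.
After unit-elimination: S -> g | h | Sg | hC | hg; C -> RR | gh; R -> g | Sg | hC.
TERM: introduce A -> g, B -> h and substitute in every rule of length ≥2.

S -> g | h | BA | BC | SA; A -> g; B -> h; C -> AB | RR; R -> g | BC | SA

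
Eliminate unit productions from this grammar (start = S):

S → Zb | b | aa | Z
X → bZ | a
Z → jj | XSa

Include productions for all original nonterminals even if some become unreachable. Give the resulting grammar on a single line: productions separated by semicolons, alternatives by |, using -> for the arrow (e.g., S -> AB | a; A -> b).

Unit productions: S->Z.
Unit pairs (A ⇒* B via units): (S,Z).
S: inherits non-unit rules of {S, Z} → XSa | Zb | aa | b | jj.
X: inherits non-unit rules of {X} → a | bZ.
Z: inherits non-unit rules of {Z} → XSa | jj.

S -> b | Zb | aa | jj | XSa; X -> a | bZ; Z -> jj | XSa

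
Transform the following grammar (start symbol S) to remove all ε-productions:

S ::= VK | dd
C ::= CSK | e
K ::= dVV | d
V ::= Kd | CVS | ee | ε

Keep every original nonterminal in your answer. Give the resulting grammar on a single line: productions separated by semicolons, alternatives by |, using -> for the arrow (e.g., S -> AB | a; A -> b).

Nullable set: {V}.
S -> VK: V nullable, giving K | VK.
K -> dVV: V, V nullable, giving d | dV | dVV.
Drop V -> ε.
V -> CVS: V nullable, giving CS | CVS.
Unchanged (no nullable symbols): S -> dd; C -> CSK; C -> e; K -> d; V -> Kd; V -> ee.

S -> K | VK | dd; C -> e | CSK; K -> d | dV | dVV; V -> CS | Kd | ee | CVS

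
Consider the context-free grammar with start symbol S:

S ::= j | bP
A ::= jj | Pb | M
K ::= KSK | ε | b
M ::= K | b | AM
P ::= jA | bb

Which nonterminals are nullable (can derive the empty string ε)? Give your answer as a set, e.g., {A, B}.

Directly nullable (have an ε-rule): {K}.
M is nullable via M -> K (every symbol on the right is already known nullable).
A is nullable via A -> M (every symbol on the right is already known nullable).
Not nullable: P, S — each has a terminal in every rule's right-hand side or depends on a non-nullable symbol.

{A, K, M}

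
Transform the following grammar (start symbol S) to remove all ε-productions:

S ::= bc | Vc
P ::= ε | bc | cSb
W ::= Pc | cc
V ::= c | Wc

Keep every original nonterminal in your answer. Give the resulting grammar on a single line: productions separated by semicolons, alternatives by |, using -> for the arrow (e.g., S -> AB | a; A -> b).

Nullable set: {P}.
Drop P -> ε.
W -> Pc: P nullable, giving Pc | c.
Unchanged (no nullable symbols): S -> Vc; S -> bc; P -> bc; P -> cSb; V -> Wc; V -> c; W -> cc.

S -> Vc | bc; P -> bc | cSb; V -> c | Wc; W -> c | Pc | cc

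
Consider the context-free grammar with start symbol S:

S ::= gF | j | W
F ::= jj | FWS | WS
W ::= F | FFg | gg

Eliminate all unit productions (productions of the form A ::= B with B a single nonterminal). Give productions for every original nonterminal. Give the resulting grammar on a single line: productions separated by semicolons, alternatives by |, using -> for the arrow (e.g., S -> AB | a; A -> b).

S -> j | WS | gF | gg | jj | FFg | FWS; F -> WS | jj | FWS; W -> WS | gg | jj | FFg | FWS

Unit productions: S->W, W->F.
Unit pairs (A ⇒* B via units): (S,F), (S,W), (W,F).
S: inherits non-unit rules of {F, S, W} → FFg | FWS | WS | gF | gg | j | jj.
F: inherits non-unit rules of {F} → FWS | WS | jj.
W: inherits non-unit rules of {F, W} → FFg | FWS | WS | gg | jj.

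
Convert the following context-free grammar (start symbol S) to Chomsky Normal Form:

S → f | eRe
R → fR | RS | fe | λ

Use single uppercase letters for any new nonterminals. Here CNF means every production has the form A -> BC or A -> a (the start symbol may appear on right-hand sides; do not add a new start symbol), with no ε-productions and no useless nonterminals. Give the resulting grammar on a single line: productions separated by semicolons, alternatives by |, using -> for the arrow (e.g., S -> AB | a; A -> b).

Nullable: {R}; after ε-elimination: S -> f | ee | eRe; R -> S | f | RS | fR | fe.
After unit-elimination: S -> f | ee | eRe; R -> f | RS | ee | fR | fe | eRe.
TERM: introduce A -> e, B -> f and substitute in every rule of length ≥2.
BIN: R -> ARA becomes R -> AC, C -> RA; S -> ARA becomes S -> AD, D -> RA.

S -> f | AA | AD; A -> e; B -> f; C -> RA; D -> RA; R -> f | AA | AC | BA | BR | RS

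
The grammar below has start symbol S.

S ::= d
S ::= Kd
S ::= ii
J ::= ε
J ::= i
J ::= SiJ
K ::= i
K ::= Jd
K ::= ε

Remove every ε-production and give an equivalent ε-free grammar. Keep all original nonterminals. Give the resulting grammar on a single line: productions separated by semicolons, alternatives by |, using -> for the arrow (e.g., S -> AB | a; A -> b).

S -> d | Kd | ii; J -> i | Si | SiJ; K -> d | i | Jd

Nullable set: {J, K}.
S -> Kd: K nullable, giving Kd | d.
Drop J -> ε.
J -> SiJ: J nullable, giving Si | SiJ.
Drop K -> ε.
K -> Jd: J nullable, giving Jd | d.
Unchanged (no nullable symbols): S -> d; S -> ii; J -> i; K -> i.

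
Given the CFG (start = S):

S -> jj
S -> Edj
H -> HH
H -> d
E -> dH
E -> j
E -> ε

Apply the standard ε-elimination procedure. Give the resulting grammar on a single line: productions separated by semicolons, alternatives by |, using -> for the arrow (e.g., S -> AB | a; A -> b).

S -> dj | jj | Edj; E -> j | dH; H -> d | HH

Nullable set: {E}.
S -> Edj: E nullable, giving Edj | dj.
Drop E -> ε.
Unchanged (no nullable symbols): S -> jj; E -> dH; E -> j; H -> HH; H -> d.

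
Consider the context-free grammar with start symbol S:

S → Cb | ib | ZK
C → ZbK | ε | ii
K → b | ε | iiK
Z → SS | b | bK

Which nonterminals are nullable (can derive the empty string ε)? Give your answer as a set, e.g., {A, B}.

Directly nullable (have an ε-rule): {C, K}.
Not nullable: S, Z — each has a terminal in every rule's right-hand side or depends on a non-nullable symbol.

{C, K}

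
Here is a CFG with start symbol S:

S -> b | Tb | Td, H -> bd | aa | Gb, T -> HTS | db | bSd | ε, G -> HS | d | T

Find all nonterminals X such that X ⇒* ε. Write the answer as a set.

Directly nullable (have an ε-rule): {T}.
G is nullable via G -> T (every symbol on the right is already known nullable).
Not nullable: H, S — each has a terminal in every rule's right-hand side or depends on a non-nullable symbol.

{G, T}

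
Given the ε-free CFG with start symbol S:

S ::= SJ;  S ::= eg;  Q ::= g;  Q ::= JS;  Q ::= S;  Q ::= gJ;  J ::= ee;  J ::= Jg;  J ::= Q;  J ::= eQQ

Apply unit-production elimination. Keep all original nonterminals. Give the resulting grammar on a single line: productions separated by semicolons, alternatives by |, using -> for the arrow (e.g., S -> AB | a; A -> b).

S -> SJ | eg; J -> g | JS | Jg | SJ | ee | eg | gJ | eQQ; Q -> g | JS | SJ | eg | gJ

Unit productions: J->Q, Q->S.
Unit pairs (A ⇒* B via units): (J,Q), (J,S), (Q,S).
S: inherits non-unit rules of {S} → SJ | eg.
J: inherits non-unit rules of {J, Q, S} → JS | Jg | SJ | eQQ | ee | eg | g | gJ.
Q: inherits non-unit rules of {Q, S} → JS | SJ | eg | g | gJ.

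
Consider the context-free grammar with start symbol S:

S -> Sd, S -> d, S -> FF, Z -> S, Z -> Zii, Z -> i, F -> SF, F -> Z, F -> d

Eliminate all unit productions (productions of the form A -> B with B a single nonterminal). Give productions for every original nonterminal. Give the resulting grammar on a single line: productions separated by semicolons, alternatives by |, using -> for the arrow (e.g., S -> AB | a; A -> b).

S -> d | FF | Sd; F -> d | i | FF | SF | Sd | Zii; Z -> d | i | FF | Sd | Zii

Unit productions: F->Z, Z->S.
Unit pairs (A ⇒* B via units): (F,S), (F,Z), (Z,S).
S: inherits non-unit rules of {S} → FF | Sd | d.
F: inherits non-unit rules of {F, S, Z} → FF | SF | Sd | Zii | d | i.
Z: inherits non-unit rules of {S, Z} → FF | Sd | Zii | d | i.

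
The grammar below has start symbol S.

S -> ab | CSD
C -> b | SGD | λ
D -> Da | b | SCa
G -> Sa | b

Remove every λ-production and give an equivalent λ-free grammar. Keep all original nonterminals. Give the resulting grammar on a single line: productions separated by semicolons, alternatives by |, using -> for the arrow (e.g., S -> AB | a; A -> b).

Nullable set: {C}.
S -> CSD: C nullable, giving CSD | SD.
Drop C -> λ.
D -> SCa: C nullable, giving SCa | Sa.
Unchanged (no nullable symbols): S -> ab; C -> SGD; C -> b; D -> Da; D -> b; G -> Sa; G -> b.

S -> SD | ab | CSD; C -> b | SGD; D -> b | Da | Sa | SCa; G -> b | Sa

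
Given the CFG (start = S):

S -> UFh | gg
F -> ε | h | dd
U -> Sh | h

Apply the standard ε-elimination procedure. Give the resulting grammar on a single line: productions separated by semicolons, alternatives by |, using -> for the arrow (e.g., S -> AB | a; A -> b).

Nullable set: {F}.
S -> UFh: F nullable, giving UFh | Uh.
Drop F -> ε.
Unchanged (no nullable symbols): S -> gg; F -> dd; F -> h; U -> Sh; U -> h.

S -> Uh | gg | UFh; F -> h | dd; U -> h | Sh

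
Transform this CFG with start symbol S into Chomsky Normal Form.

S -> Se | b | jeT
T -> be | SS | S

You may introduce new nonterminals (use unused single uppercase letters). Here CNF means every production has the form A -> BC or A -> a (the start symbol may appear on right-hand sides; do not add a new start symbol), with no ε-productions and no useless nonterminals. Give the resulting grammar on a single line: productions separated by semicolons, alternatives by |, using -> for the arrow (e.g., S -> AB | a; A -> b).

S -> b | BD | SA; A -> e; B -> j; C -> b; D -> AT; E -> AT; T -> b | BE | CA | SA | SS

No ε-productions.
After unit-elimination: S -> b | Se | jeT; T -> b | SS | Se | be | jeT.
TERM: introduce C -> b, A -> e, B -> j and substitute in every rule of length ≥2.
BIN: S -> BAT becomes S -> BD, D -> AT; T -> BAT becomes T -> BE, E -> AT.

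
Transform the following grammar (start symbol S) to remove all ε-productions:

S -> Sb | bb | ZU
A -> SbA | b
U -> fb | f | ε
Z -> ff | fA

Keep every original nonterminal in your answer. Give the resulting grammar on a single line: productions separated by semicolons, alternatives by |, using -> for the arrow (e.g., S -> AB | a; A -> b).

Nullable set: {U}.
S -> ZU: U nullable, giving Z | ZU.
Drop U -> ε.
Unchanged (no nullable symbols): S -> Sb; S -> bb; A -> SbA; A -> b; U -> f; U -> fb; Z -> fA; Z -> ff.

S -> Z | Sb | ZU | bb; A -> b | SbA; U -> f | fb; Z -> fA | ff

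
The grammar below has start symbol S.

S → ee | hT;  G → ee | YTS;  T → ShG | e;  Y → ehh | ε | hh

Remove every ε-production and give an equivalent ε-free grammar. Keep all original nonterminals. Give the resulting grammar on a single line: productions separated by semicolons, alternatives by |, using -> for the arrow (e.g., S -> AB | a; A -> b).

S -> ee | hT; G -> TS | ee | YTS; T -> e | ShG; Y -> hh | ehh

Nullable set: {Y}.
G -> YTS: Y nullable, giving TS | YTS.
Drop Y -> ε.
Unchanged (no nullable symbols): S -> ee; S -> hT; G -> ee; T -> ShG; T -> e; Y -> ehh; Y -> hh.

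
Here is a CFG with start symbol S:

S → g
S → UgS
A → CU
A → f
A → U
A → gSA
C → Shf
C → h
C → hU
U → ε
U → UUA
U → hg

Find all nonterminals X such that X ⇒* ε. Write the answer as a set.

Directly nullable (have an ε-rule): {U}.
A is nullable via A -> U (every symbol on the right is already known nullable).
Not nullable: C, S — each has a terminal in every rule's right-hand side or depends on a non-nullable symbol.

{A, U}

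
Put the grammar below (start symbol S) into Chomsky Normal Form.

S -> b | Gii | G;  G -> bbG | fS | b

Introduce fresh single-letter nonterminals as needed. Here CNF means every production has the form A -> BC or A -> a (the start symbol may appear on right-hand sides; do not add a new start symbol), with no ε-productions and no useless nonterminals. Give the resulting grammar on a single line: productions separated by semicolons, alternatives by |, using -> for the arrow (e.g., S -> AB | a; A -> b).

S -> b | AE | BS | GF; A -> b; B -> f; C -> i; D -> AG; E -> AG; F -> CC; G -> b | AD | BS

No ε-productions.
After unit-elimination: S -> b | fS | Gii | bbG; G -> b | fS | bbG.
TERM: introduce A -> b, B -> f, C -> i and substitute in every rule of length ≥2.
BIN: G -> AAG becomes G -> AD, D -> AG; S -> AAG becomes S -> AE, E -> AG; S -> GCC becomes S -> GF, F -> CC.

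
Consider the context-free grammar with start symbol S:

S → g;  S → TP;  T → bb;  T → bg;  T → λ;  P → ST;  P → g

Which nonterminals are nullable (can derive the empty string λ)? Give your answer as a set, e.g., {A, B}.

Directly nullable (have an ε-rule): {T}.
Not nullable: P, S — each has a terminal in every rule's right-hand side or depends on a non-nullable symbol.

{T}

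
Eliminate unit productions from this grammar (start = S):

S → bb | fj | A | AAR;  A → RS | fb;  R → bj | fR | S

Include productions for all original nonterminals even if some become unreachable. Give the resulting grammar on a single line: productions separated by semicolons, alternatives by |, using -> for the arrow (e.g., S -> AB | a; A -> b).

Unit productions: R->S, S->A.
Unit pairs (A ⇒* B via units): (R,A), (R,S), (S,A).
S: inherits non-unit rules of {A, S} → AAR | RS | bb | fb | fj.
A: inherits non-unit rules of {A} → RS | fb.
R: inherits non-unit rules of {A, R, S} → AAR | RS | bb | bj | fR | fb | fj.

S -> RS | bb | fb | fj | AAR; A -> RS | fb; R -> RS | bb | bj | fR | fb | fj | AAR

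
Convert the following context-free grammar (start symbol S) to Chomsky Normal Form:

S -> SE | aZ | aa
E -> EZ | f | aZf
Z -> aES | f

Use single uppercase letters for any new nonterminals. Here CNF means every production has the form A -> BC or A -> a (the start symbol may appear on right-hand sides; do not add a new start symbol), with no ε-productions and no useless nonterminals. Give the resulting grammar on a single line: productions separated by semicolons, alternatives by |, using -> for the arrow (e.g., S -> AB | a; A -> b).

No ε-productions.
No unit productions to eliminate.
TERM: introduce A -> a, B -> f and substitute in every rule of length ≥2.
BIN: E -> AZB becomes E -> AC, C -> ZB; Z -> AES becomes Z -> AD, D -> ES.

S -> AA | AZ | SE; A -> a; B -> f; C -> ZB; D -> ES; E -> f | AC | EZ; Z -> f | AD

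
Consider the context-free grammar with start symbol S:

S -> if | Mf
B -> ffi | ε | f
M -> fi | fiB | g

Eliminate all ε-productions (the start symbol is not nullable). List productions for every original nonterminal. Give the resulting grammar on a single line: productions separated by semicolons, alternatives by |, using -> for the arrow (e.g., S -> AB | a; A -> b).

S -> Mf | if; B -> f | ffi; M -> g | fi | fiB

Nullable set: {B}.
Drop B -> ε.
M -> fiB: B nullable, giving fi | fiB.
Unchanged (no nullable symbols): S -> Mf; S -> if; B -> f; B -> ffi; M -> fi; M -> g.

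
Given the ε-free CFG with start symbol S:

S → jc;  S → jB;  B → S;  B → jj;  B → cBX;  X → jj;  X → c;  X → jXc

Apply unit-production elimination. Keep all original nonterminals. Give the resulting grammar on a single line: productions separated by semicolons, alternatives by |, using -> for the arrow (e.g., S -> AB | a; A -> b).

S -> jB | jc; B -> jB | jc | jj | cBX; X -> c | jj | jXc

Unit productions: B->S.
Unit pairs (A ⇒* B via units): (B,S).
S: inherits non-unit rules of {S} → jB | jc.
B: inherits non-unit rules of {B, S} → cBX | jB | jc | jj.
X: inherits non-unit rules of {X} → c | jXc | jj.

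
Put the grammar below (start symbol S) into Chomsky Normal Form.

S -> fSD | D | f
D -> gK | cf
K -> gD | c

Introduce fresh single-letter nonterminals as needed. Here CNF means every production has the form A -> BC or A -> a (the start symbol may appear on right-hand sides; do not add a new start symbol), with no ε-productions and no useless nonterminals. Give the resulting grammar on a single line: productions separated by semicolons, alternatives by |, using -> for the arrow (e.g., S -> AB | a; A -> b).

No ε-productions.
After unit-elimination: S -> f | cf | gK | fSD; D -> cf | gK; K -> c | gD.
TERM: introduce A -> c, B -> f, C -> g and substitute in every rule of length ≥2.
BIN: S -> BSD becomes S -> BE, E -> SD.

S -> f | AB | BE | CK; A -> c; B -> f; C -> g; D -> AB | CK; E -> SD; K -> c | CD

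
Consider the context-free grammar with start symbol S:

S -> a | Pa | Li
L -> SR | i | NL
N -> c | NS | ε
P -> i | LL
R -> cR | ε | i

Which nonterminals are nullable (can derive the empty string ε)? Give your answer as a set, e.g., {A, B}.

Directly nullable (have an ε-rule): {N, R}.
Not nullable: L, P, S — each has a terminal in every rule's right-hand side or depends on a non-nullable symbol.

{N, R}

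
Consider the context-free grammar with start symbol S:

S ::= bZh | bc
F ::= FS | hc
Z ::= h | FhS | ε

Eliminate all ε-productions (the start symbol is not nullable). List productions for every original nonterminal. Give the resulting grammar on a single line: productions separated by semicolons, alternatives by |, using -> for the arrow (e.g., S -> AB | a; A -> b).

Nullable set: {Z}.
S -> bZh: Z nullable, giving bZh | bh.
Drop Z -> ε.
Unchanged (no nullable symbols): S -> bc; F -> FS; F -> hc; Z -> FhS; Z -> h.

S -> bc | bh | bZh; F -> FS | hc; Z -> h | FhS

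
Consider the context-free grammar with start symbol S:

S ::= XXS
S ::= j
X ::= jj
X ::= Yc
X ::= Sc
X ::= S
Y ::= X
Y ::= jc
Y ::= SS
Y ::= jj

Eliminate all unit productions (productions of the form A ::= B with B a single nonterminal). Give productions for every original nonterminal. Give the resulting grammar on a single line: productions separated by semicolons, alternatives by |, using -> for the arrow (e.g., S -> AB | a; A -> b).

S -> j | XXS; X -> j | Sc | Yc | jj | XXS; Y -> j | SS | Sc | Yc | jc | jj | XXS

Unit productions: X->S, Y->X.
Unit pairs (A ⇒* B via units): (X,S), (Y,S), (Y,X).
S: inherits non-unit rules of {S} → XXS | j.
X: inherits non-unit rules of {S, X} → Sc | XXS | Yc | j | jj.
Y: inherits non-unit rules of {S, X, Y} → SS | Sc | XXS | Yc | j | jc | jj.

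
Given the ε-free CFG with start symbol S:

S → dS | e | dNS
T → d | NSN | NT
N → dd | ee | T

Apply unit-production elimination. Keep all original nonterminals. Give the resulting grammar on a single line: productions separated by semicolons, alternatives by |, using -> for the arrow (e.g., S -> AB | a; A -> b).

Unit productions: N->T.
Unit pairs (A ⇒* B via units): (N,T).
S: inherits non-unit rules of {S} → dNS | dS | e.
N: inherits non-unit rules of {N, T} → NSN | NT | d | dd | ee.
T: inherits non-unit rules of {T} → NSN | NT | d.

S -> e | dS | dNS; N -> d | NT | dd | ee | NSN; T -> d | NT | NSN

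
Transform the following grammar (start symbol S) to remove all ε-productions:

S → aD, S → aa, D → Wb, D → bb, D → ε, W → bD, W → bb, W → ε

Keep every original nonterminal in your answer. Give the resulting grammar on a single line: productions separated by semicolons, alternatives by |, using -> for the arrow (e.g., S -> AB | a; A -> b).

Nullable set: {D, W}.
S -> aD: D nullable, giving a | aD.
Drop D -> ε.
D -> Wb: W nullable, giving Wb | b.
Drop W -> ε.
W -> bD: D nullable, giving b | bD.
Unchanged (no nullable symbols): S -> aa; D -> bb; W -> bb.

S -> a | aD | aa; D -> b | Wb | bb; W -> b | bD | bb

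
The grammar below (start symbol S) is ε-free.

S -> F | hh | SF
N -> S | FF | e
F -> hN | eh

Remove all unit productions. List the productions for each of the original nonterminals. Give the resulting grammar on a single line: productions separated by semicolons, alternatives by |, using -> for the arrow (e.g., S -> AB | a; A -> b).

S -> SF | eh | hN | hh; F -> eh | hN; N -> e | FF | SF | eh | hN | hh

Unit productions: N->S, S->F.
Unit pairs (A ⇒* B via units): (N,F), (N,S), (S,F).
S: inherits non-unit rules of {F, S} → SF | eh | hN | hh.
F: inherits non-unit rules of {F} → eh | hN.
N: inherits non-unit rules of {F, N, S} → FF | SF | e | eh | hN | hh.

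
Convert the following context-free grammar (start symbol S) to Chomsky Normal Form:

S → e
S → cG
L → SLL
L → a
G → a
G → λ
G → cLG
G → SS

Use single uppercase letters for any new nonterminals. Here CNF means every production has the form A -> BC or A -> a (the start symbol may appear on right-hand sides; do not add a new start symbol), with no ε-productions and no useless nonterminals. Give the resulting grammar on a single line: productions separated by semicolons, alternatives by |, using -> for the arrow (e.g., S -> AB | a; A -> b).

Nullable: {G}; after ε-elimination: S -> c | e | cG; G -> a | SS | cL | cLG; L -> a | SLL.
No unit productions to eliminate.
TERM: introduce A -> c and substitute in every rule of length ≥2.
BIN: G -> ALG becomes G -> AB, B -> LG; L -> SLL becomes L -> SC, C -> LL.

S -> c | e | AG; A -> c; B -> LG; C -> LL; G -> a | AB | AL | SS; L -> a | SC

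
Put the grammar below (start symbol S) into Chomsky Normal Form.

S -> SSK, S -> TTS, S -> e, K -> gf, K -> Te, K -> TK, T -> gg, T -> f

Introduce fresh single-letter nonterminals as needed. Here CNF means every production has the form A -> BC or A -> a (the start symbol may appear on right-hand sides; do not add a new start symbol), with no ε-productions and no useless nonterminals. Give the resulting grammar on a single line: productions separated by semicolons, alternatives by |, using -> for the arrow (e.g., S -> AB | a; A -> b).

No ε-productions.
No unit productions to eliminate.
TERM: introduce A -> e, C -> f, B -> g and substitute in every rule of length ≥2.
BIN: S -> SSK becomes S -> SD, D -> SK; S -> TTS becomes S -> TE, E -> TS.

S -> e | SD | TE; A -> e; B -> g; C -> f; D -> SK; E -> TS; K -> BC | TA | TK; T -> f | BB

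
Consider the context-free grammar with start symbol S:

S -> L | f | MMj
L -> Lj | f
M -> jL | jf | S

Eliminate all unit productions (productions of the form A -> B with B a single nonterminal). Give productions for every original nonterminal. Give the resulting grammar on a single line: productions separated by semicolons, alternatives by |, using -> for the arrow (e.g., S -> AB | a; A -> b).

Unit productions: M->S, S->L.
Unit pairs (A ⇒* B via units): (M,L), (M,S), (S,L).
S: inherits non-unit rules of {L, S} → Lj | MMj | f.
L: inherits non-unit rules of {L} → Lj | f.
M: inherits non-unit rules of {L, M, S} → Lj | MMj | f | jL | jf.

S -> f | Lj | MMj; L -> f | Lj; M -> f | Lj | jL | jf | MMj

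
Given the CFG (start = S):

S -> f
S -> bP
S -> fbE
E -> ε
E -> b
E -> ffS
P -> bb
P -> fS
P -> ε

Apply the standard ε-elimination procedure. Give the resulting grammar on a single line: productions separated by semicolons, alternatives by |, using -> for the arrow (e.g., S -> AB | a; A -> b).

Nullable set: {E, P}.
S -> bP: P nullable, giving b | bP.
S -> fbE: E nullable, giving fb | fbE.
Drop E -> ε.
Drop P -> ε.
Unchanged (no nullable symbols): S -> f; E -> b; E -> ffS; P -> bb; P -> fS.

S -> b | f | bP | fb | fbE; E -> b | ffS; P -> bb | fS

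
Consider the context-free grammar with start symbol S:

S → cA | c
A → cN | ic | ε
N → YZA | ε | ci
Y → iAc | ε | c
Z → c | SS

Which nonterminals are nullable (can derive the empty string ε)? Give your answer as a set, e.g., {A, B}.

Directly nullable (have an ε-rule): {A, N, Y}.
Not nullable: S, Z — each has a terminal in every rule's right-hand side or depends on a non-nullable symbol.

{A, N, Y}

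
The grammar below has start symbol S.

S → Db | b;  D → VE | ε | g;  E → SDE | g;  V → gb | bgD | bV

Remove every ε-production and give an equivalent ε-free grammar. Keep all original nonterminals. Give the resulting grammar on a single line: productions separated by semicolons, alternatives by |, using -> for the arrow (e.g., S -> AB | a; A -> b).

Nullable set: {D}.
S -> Db: D nullable, giving Db | b.
Drop D -> ε.
E -> SDE: D nullable, giving SDE | SE.
V -> bgD: D nullable, giving bg | bgD.
Unchanged (no nullable symbols): S -> b; D -> VE; D -> g; E -> g; V -> bV; V -> gb.

S -> b | Db; D -> g | VE; E -> g | SE | SDE; V -> bV | bg | gb | bgD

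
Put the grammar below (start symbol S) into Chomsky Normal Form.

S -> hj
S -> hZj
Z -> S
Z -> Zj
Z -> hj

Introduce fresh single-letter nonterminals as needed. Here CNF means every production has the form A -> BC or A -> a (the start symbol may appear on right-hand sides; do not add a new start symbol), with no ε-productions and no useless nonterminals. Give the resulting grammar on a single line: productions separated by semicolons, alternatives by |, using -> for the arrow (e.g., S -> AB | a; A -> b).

No ε-productions.
After unit-elimination: S -> hj | hZj; Z -> Zj | hj | hZj.
TERM: introduce A -> h, B -> j and substitute in every rule of length ≥2.
BIN: S -> AZB becomes S -> AC, C -> ZB; Z -> AZB becomes Z -> AD, D -> ZB.

S -> AB | AC; A -> h; B -> j; C -> ZB; D -> ZB; Z -> AB | AD | ZB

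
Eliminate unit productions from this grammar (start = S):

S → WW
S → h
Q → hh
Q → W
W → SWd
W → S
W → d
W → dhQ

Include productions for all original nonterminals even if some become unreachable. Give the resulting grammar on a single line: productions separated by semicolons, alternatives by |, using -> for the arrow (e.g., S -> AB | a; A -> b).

S -> h | WW; Q -> d | h | WW | hh | SWd | dhQ; W -> d | h | WW | SWd | dhQ

Unit productions: Q->W, W->S.
Unit pairs (A ⇒* B via units): (Q,S), (Q,W), (W,S).
S: inherits non-unit rules of {S} → WW | h.
Q: inherits non-unit rules of {Q, S, W} → SWd | WW | d | dhQ | h | hh.
W: inherits non-unit rules of {S, W} → SWd | WW | d | dhQ | h.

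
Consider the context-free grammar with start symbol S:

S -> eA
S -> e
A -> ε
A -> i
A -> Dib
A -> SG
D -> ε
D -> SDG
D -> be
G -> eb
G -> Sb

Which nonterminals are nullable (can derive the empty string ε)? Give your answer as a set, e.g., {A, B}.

{A, D}

Directly nullable (have an ε-rule): {A, D}.
Not nullable: G, S — each has a terminal in every rule's right-hand side or depends on a non-nullable symbol.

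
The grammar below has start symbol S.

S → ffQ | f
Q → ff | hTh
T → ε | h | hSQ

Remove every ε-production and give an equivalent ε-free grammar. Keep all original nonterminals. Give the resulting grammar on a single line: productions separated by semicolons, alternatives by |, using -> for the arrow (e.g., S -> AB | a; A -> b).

S -> f | ffQ; Q -> ff | hh | hTh; T -> h | hSQ

Nullable set: {T}.
Q -> hTh: T nullable, giving hTh | hh.
Drop T -> ε.
Unchanged (no nullable symbols): S -> f; S -> ffQ; Q -> ff; T -> h; T -> hSQ.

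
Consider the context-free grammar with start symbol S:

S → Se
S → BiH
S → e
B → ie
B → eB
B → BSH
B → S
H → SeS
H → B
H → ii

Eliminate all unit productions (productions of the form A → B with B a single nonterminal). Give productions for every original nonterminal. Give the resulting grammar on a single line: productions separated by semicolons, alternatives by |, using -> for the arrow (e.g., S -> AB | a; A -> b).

Unit productions: B->S, H->B.
Unit pairs (A ⇒* B via units): (B,S), (H,B), (H,S).
S: inherits non-unit rules of {S} → BiH | Se | e.
B: inherits non-unit rules of {B, S} → BSH | BiH | Se | e | eB | ie.
H: inherits non-unit rules of {B, H, S} → BSH | BiH | Se | SeS | e | eB | ie | ii.

S -> e | Se | BiH; B -> e | Se | eB | ie | BSH | BiH; H -> e | Se | eB | ie | ii | BSH | BiH | SeS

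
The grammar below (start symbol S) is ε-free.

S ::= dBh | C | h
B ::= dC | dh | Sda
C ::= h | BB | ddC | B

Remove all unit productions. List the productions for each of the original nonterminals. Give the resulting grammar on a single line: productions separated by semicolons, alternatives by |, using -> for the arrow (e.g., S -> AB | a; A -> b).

Unit productions: C->B, S->C.
Unit pairs (A ⇒* B via units): (C,B), (S,B), (S,C).
S: inherits non-unit rules of {B, C, S} → BB | Sda | dBh | dC | ddC | dh | h.
B: inherits non-unit rules of {B} → Sda | dC | dh.
C: inherits non-unit rules of {B, C} → BB | Sda | dC | ddC | dh | h.

S -> h | BB | dC | dh | Sda | dBh | ddC; B -> dC | dh | Sda; C -> h | BB | dC | dh | Sda | ddC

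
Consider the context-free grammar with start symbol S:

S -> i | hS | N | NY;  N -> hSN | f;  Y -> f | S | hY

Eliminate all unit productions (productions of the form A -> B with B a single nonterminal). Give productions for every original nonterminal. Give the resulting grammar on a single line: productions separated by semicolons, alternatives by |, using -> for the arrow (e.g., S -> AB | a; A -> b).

S -> f | i | NY | hS | hSN; N -> f | hSN; Y -> f | i | NY | hS | hY | hSN

Unit productions: S->N, Y->S.
Unit pairs (A ⇒* B via units): (S,N), (Y,N), (Y,S).
S: inherits non-unit rules of {N, S} → NY | f | hS | hSN | i.
N: inherits non-unit rules of {N} → f | hSN.
Y: inherits non-unit rules of {N, S, Y} → NY | f | hS | hSN | hY | i.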